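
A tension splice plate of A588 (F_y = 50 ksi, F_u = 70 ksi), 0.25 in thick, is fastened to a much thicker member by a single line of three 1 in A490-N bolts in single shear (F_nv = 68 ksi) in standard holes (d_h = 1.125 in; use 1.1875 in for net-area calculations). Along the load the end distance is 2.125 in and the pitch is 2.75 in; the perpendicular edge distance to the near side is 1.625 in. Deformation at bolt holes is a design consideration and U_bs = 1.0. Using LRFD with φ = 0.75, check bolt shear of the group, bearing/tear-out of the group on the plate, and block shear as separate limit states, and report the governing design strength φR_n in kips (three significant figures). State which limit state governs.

50.2 kips (block shear governs)

Bolt shear: A_b = π·1²/4 = 0.7854 in²; R_n = 68 × 0.7854 × 3 × 1 = 160.2 kips → 0.75 × 160.2 = 120 kips.
Bearing: edge l_c = 1.562, r_n = 32.81 kips; interior l_c = 1.625, r_n = 34.12 kips; R_n = 32.81 + 2·34.12 = 101.1 kips → 75.8 kips.
Block shear: A_gv = 1.906, A_nv = 1.164, A_nt = 0.2578 in²; R_n = min(0.6F_uA_nv, 0.6F_yA_gv) + U_bs·F_u·A_nt = 66.94 kips → 50.2 kips.
Block shear governs: 50.2 kips.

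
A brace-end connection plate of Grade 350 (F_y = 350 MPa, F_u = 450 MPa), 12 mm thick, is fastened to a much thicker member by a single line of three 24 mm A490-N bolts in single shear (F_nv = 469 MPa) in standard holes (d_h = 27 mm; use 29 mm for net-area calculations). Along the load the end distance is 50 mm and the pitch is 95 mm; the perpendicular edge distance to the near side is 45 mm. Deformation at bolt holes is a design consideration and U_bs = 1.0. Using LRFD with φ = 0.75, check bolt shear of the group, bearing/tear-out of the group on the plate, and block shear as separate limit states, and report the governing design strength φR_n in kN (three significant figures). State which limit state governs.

477 kN (bolt shear governs)

Bolt shear: A_b = π·24²/4 = 452.4 mm²; R_n = 469 × 452.4 × 3 × 1 / 1000 = 636.5 kN → 0.75 × 636.5 = 477 kN.
Bearing: edge l_c = 36.5, r_n = 236.5 kN; interior l_c = 68, r_n = 311 kN; R_n = 236.5 + 2·311 = 858.6 kN → 644 kN.
Block shear: A_gv = 2880, A_nv = 2010, A_nt = 366 mm²; R_n = min(0.6F_uA_nv, 0.6F_yA_gv) + U_bs·F_u·A_nt = 707.4 kN → 531 kN.
Bolt shear governs: 477 kN.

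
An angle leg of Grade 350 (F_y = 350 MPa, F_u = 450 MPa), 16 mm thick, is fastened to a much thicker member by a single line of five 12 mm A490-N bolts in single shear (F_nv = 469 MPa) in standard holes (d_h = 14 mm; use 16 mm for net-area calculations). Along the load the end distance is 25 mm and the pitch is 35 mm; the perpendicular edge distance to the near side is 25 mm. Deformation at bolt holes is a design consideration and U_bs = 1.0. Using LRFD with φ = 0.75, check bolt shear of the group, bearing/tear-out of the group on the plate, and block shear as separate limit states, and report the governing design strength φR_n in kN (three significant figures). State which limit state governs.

199 kN (bolt shear governs)

Bolt shear: A_b = π·12²/4 = 113.1 mm²; R_n = 469 × 113.1 × 5 × 1 / 1000 = 265.2 kN → 0.75 × 265.2 = 199 kN.
Bearing: edge l_c = 18, r_n = 155.5 kN; interior l_c = 21, r_n = 181.4 kN; R_n = 155.5 + 4·181.4 = 881.3 kN → 661 kN.
Block shear: A_gv = 2640, A_nv = 1488, A_nt = 272 mm²; R_n = min(0.6F_uA_nv, 0.6F_yA_gv) + U_bs·F_u·A_nt = 524.2 kN → 393 kN.
Bolt shear governs: 199 kN.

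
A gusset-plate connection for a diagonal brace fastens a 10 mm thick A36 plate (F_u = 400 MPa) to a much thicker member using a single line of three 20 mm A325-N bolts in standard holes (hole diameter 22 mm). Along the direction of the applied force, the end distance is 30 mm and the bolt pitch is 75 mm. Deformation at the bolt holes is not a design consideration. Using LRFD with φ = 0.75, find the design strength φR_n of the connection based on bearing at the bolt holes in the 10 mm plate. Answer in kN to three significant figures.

Per bolt r_n = 1.5 l_c t F_u ≤ 3.0 d t F_u; upper limit = 3.0 × 20 × 10 × 400 / 1000 = 240 kN.
Edge bolt: l_c = 30 − 22/2 = 19 mm → 1.5 × 19 × 10 × 400 / 1000 = 114 → r_n = 114 kN.
Interior bolts: l_c = 75 − 22 = 53 mm → 1.5 × 53 × 10 × 400 / 1000 = 318 → r_n = 240 kN.
R_n = 1 × 114 + 2 × 240 = 594 kN.
Design strength φR_n = 0.75 × 594 = 446 kN.

446 kN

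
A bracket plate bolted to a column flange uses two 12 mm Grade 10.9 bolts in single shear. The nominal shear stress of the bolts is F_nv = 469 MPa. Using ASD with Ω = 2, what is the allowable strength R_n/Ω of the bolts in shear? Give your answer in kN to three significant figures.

A_b = π × 12² / 4 = 113.1 mm².
R_n = F_nv · A_b · n · n_s = 469 × 113.1 × 2 × 1 / 1000 = 106.1 kN.
Allowable strength R_n/Ω = 106.1 / 2 = 53 kN.

53 kN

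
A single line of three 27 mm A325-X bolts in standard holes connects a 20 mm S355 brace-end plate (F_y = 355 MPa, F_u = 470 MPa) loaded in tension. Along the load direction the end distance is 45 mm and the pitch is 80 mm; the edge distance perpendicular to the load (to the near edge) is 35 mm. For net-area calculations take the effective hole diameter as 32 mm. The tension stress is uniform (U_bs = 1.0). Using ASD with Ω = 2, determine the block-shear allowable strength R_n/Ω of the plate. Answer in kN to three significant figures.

Shear plane L_v = 45 + 2·80 = 205 mm; A_gv = 205 × 20 = 4100 mm².
A_nv = (205 − 2.5·32) × 20 = 2500 mm².
A_nt = (35 − 0.5·32) × 20 = 380 mm².
0.6 F_u A_nv = 705 kN; 0.6 F_y A_gv = 873.3 kN → shear rupture governs the shear term.
R_n = 705 + 1.0 × 470 × 380 / 1000 = 883.6 kN.
Allowable strength R_n/Ω = 883.6 / 2 = 442 kN.

442 kN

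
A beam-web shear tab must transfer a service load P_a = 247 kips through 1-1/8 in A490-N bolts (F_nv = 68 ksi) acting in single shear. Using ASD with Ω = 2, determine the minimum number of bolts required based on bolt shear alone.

A_b = π·1.125²/4 = 0.994 in².
Per-bolt allowable strength R_n/Ω = 68 × 0.994 × 1 / 2 = 33.8 kips.
n ≥ 247 / 33.8 = 7.308 → use 8 bolts.

8 bolts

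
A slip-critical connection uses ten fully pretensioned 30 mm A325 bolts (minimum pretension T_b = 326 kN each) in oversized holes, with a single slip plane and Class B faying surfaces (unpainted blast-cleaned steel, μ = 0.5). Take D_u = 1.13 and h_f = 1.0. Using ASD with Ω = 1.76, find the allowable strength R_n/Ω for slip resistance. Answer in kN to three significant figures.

R_n = μ · D_u · h_f · T_b · n_s · n_b = 0.5 × 1.13 × 1.0 × 326 × 1 × 10 = 1842 kN.
Allowable strength R_n/Ω = 1842 / 1.76 = 1050 kN.

1050 kN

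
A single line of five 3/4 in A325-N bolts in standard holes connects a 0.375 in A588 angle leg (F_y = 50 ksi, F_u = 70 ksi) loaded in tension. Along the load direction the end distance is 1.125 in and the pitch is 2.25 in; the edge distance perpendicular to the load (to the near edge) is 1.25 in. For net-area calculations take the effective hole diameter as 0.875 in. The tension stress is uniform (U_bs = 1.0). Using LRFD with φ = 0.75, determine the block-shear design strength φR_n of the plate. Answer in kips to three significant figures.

89.1 kips

Shear plane L_v = 1.125 + 4·2.25 = 10.12 in; A_gv = 10.12 × 0.375 = 3.797 in².
A_nv = (10.12 − 4.5·0.875) × 0.375 = 2.32 in².
A_nt = (1.25 − 0.5·0.875) × 0.375 = 0.3047 in².
0.6 F_u A_nv = 97.45 kips; 0.6 F_y A_gv = 113.9 kips → shear rupture governs the shear term.
R_n = 97.45 + 1.0 × 70 × 0.3047 = 118.8 kips.
Design strength φR_n = 0.75 × 118.8 = 89.1 kips.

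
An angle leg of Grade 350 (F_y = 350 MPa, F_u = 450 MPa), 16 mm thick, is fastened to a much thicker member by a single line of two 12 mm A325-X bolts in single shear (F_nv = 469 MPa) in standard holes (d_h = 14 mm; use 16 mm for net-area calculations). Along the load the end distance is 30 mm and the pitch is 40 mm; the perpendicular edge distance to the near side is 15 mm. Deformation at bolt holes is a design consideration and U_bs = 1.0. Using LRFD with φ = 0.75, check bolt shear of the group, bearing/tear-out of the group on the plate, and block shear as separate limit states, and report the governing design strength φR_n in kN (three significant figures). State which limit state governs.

79.6 kN (bolt shear governs)

Bolt shear: A_b = π·12²/4 = 113.1 mm²; R_n = 469 × 113.1 × 2 × 1 / 1000 = 106.1 kN → 0.75 × 106.1 = 79.6 kN.
Bearing: edge l_c = 23, r_n = 198.7 kN; interior l_c = 26, r_n = 207.4 kN; R_n = 198.7 + 1·207.4 = 406.1 kN → 305 kN.
Block shear: A_gv = 1120, A_nv = 736, A_nt = 112 mm²; R_n = min(0.6F_uA_nv, 0.6F_yA_gv) + U_bs·F_u·A_nt = 249.1 kN → 187 kN.
Bolt shear governs: 79.6 kN.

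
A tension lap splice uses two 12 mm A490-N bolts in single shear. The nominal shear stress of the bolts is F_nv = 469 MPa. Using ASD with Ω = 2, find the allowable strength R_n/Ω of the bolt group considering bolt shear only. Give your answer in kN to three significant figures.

A_b = π × 12² / 4 = 113.1 mm².
R_n = F_nv · A_b · n · n_s = 469 × 113.1 × 2 × 1 / 1000 = 106.1 kN.
Allowable strength R_n/Ω = 106.1 / 2 = 53 kN.

53 kN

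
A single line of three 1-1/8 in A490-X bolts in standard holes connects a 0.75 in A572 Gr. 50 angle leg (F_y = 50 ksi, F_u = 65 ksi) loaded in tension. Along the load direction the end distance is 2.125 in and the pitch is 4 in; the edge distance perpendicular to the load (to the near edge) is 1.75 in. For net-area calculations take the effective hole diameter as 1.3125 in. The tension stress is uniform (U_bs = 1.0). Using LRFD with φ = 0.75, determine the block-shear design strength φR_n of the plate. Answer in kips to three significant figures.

190 kips

Shear plane L_v = 2.125 + 2·4 = 10.12 in; A_gv = 10.12 × 0.75 = 7.594 in².
A_nv = (10.12 − 2.5·1.3125) × 0.75 = 5.133 in².
A_nt = (1.75 − 0.5·1.3125) × 0.75 = 0.8203 in².
0.6 F_u A_nv = 200.2 kips; 0.6 F_y A_gv = 227.8 kips → shear rupture governs the shear term.
R_n = 200.2 + 1.0 × 65 × 0.8203 = 253.5 kips.
Design strength φR_n = 0.75 × 253.5 = 190 kips.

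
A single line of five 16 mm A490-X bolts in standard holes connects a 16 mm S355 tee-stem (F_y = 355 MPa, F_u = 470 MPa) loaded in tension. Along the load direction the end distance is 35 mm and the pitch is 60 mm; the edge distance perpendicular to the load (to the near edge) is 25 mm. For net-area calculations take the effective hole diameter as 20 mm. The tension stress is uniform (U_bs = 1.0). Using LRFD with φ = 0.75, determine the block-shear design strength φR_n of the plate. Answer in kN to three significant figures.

711 kN

Shear plane L_v = 35 + 4·60 = 275 mm; A_gv = 275 × 16 = 4400 mm².
A_nv = (275 − 4.5·20) × 16 = 2960 mm².
A_nt = (25 − 0.5·20) × 16 = 240 mm².
0.6 F_u A_nv = 834.7 kN; 0.6 F_y A_gv = 937.2 kN → shear rupture governs the shear term.
R_n = 834.7 + 1.0 × 470 × 240 / 1000 = 947.5 kN.
Design strength φR_n = 0.75 × 947.5 = 711 kN.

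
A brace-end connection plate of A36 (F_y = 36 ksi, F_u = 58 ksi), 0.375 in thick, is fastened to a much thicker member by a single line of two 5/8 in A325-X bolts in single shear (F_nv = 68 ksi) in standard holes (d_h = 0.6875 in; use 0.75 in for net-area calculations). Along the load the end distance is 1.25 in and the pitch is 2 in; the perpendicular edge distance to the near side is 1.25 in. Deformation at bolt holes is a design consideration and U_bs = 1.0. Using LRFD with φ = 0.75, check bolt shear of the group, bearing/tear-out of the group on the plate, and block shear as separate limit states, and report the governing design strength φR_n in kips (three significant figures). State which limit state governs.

Bolt shear: A_b = π·0.625²/4 = 0.3068 in²; R_n = 68 × 0.3068 × 2 × 1 = 41.72 kips → 0.75 × 41.72 = 31.3 kips.
Bearing: edge l_c = 0.9062, r_n = 23.65 kips; interior l_c = 1.312, r_n = 32.62 kips; R_n = 23.65 + 1·32.62 = 56.28 kips → 42.2 kips.
Block shear: A_gv = 1.219, A_nv = 0.7969, A_nt = 0.3281 in²; R_n = min(0.6F_uA_nv, 0.6F_yA_gv) + U_bs·F_u·A_nt = 45.36 kips → 34 kips.
Bolt shear governs: 31.3 kips.

31.3 kips (bolt shear governs)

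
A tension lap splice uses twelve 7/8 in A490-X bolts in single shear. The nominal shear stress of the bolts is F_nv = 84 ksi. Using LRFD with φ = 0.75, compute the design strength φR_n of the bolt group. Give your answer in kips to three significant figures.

A_b = π × 0.875² / 4 = 0.6013 in².
R_n = F_nv · A_b · n · n_s = 84 × 0.6013 × 12 × 1 = 606.1 kips.
Design strength φR_n = 0.75 × 606.1 = 455 kips.

455 kips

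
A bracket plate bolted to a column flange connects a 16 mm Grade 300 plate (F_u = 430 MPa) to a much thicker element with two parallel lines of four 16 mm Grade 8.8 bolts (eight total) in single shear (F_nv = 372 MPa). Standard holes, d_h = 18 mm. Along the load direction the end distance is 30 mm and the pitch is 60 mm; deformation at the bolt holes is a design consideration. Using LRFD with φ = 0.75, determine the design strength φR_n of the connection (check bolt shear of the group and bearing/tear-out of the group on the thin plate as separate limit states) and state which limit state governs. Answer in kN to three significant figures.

Bolt shear: A_b = π·16²/4 = 201.1 mm²; R_n = 372 × 201.1 × 8 × 1 / 1000 = 598.4 kN → 0.75 × 598.4 = 449 kN.
Bearing (1.2 l_c t F_u ≤ 2.4 d t F_u): upper limit = 2.4·16·16·430 / 1000 = 264.2 kN.
  Edge l_c = 30 − 18/2 = 21 → r_n = 173.4 kN; interior l_c = 60 − 18 = 42 → r_n = 264.2 kN.
  R_n,bearing = 2·173.4 + 6·264.2 = 1932 kN → 0.75 × 1932 = 1450 kN.
Bolt shear governs: 449 kN.

449 kN (bolt shear governs)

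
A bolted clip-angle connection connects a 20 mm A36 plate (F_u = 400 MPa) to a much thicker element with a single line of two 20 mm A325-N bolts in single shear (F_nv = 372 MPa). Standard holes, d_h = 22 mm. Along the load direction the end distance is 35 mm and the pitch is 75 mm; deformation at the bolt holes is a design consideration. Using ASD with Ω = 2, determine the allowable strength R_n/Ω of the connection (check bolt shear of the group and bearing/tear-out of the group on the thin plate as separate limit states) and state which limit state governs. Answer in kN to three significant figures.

Bolt shear: A_b = π·20²/4 = 314.2 mm²; R_n = 372 × 314.2 × 2 × 1 / 1000 = 233.7 kN → 233.7 / 2 = 117 kN.
Bearing (1.2 l_c t F_u ≤ 2.4 d t F_u): upper limit = 2.4·20·20·400 / 1000 = 384 kN.
  Edge l_c = 35 − 22/2 = 24 → r_n = 230.4 kN; interior l_c = 75 − 22 = 53 → r_n = 384 kN.
  R_n,bearing = 1·230.4 + 1·384 = 614.4 kN → 614.4 / 2 = 307 kN.
Bolt shear governs: 117 kN.

117 kN (bolt shear governs)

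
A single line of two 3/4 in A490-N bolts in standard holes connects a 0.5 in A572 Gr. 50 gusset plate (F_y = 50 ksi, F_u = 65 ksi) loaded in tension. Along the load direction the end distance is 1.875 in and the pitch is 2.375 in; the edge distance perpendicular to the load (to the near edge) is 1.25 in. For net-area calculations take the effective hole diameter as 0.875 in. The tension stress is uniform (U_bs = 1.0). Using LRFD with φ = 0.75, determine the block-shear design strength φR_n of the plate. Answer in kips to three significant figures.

Shear plane L_v = 1.875 + 1·2.375 = 4.25 in; A_gv = 4.25 × 0.5 = 2.125 in².
A_nv = (4.25 − 1.5·0.875) × 0.5 = 1.469 in².
A_nt = (1.25 − 0.5·0.875) × 0.5 = 0.4062 in².
0.6 F_u A_nv = 57.28 kips; 0.6 F_y A_gv = 63.75 kips → shear rupture governs the shear term.
R_n = 57.28 + 1.0 × 65 × 0.4062 = 83.69 kips.
Design strength φR_n = 0.75 × 83.69 = 62.8 kips.

62.8 kips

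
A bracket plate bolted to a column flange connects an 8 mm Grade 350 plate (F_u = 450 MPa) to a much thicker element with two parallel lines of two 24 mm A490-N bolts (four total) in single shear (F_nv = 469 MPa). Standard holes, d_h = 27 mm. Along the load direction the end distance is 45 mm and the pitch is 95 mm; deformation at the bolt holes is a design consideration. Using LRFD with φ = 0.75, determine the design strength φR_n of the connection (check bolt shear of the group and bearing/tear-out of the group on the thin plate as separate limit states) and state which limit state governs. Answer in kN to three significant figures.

515 kN (bearing governs)

Bolt shear: A_b = π·24²/4 = 452.4 mm²; R_n = 469 × 452.4 × 4 × 1 / 1000 = 848.7 kN → 0.75 × 848.7 = 637 kN.
Bearing (1.2 l_c t F_u ≤ 2.4 d t F_u): upper limit = 2.4·24·8·450 / 1000 = 207.4 kN.
  Edge l_c = 45 − 27/2 = 31.5 → r_n = 136.1 kN; interior l_c = 95 − 27 = 68 → r_n = 207.4 kN.
  R_n,bearing = 2·136.1 + 2·207.4 = 686.9 kN → 0.75 × 686.9 = 515 kN.
Bearing governs: 515 kN.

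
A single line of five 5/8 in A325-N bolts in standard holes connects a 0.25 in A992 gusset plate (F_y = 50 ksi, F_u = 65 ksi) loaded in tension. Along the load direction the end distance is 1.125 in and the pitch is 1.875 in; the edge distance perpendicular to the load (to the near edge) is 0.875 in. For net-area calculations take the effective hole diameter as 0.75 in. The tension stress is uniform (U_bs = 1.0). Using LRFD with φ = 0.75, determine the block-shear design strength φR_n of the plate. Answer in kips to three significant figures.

Shear plane L_v = 1.125 + 4·1.875 = 8.625 in; A_gv = 8.625 × 0.25 = 2.156 in².
A_nv = (8.625 − 4.5·0.75) × 0.25 = 1.312 in².
A_nt = (0.875 − 0.5·0.75) × 0.25 = 0.125 in².
0.6 F_u A_nv = 51.19 kips; 0.6 F_y A_gv = 64.69 kips → shear rupture governs the shear term.
R_n = 51.19 + 1.0 × 65 × 0.125 = 59.31 kips.
Design strength φR_n = 0.75 × 59.31 = 44.5 kips.

44.5 kips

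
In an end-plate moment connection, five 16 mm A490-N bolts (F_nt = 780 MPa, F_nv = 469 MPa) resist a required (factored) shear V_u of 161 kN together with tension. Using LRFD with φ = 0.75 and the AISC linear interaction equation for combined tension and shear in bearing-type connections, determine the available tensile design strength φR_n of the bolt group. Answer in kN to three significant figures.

A_b = π·16²/4 = 201.1 mm²; f_rv = 161 × 1000 / (5 × 201.1) = 160.1 MPa.
F'_nt = 1.3 F_nt − (F_nt / φF_nv) f_rv = 1.3·780 − (780/(0.75·469))·160.1 = 658.9 MPa, capped at F_nt → F'_nt = 658.9 MPa.
R_n = F'_nt · A_b · n = 658.9 × 201.1 × 5 / 1000 = 662.4 kN.
Design strength φR_n = 0.75 × 662.4 = 497 kN.

497 kN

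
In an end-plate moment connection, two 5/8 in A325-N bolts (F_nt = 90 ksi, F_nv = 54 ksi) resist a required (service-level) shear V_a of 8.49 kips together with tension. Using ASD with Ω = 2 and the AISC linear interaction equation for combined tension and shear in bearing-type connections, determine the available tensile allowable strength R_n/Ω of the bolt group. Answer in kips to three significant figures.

A_b = π·0.625²/4 = 0.3068 in²; f_rv = 8.49 / (2 × 0.3068) = 13.84 ksi.
F'_nt = 1.3 F_nt − (Ω F_nt / F_nv) f_rv = 1.3·90 − (2·90/54)·13.84 = 70.88 ksi, capped at F_nt → F'_nt = 70.88 ksi.
R_n = F'_nt · A_b · n = 70.88 × 0.3068 × 2 = 43.49 kips.
Allowable strength R_n/Ω = 43.49 / 2 = 21.7 kips.

21.7 kips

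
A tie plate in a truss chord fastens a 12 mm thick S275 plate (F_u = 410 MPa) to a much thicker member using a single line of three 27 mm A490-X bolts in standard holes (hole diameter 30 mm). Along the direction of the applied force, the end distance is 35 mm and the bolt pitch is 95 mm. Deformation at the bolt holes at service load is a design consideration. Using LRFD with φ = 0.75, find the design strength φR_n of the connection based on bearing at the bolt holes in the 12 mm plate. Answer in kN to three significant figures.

567 kN

Per bolt r_n = 1.2 l_c t F_u ≤ 2.4 d t F_u; upper limit = 2.4 × 27 × 12 × 410 / 1000 = 318.8 kN.
Edge bolt: l_c = 35 − 30/2 = 20 mm → 1.2 × 20 × 12 × 410 / 1000 = 118.1 → r_n = 118.1 kN.
Interior bolts: l_c = 95 − 30 = 65 mm → 1.2 × 65 × 12 × 410 / 1000 = 383.8 → r_n = 318.8 kN.
R_n = 1 × 118.1 + 2 × 318.8 = 755.7 kN.
Design strength φR_n = 0.75 × 755.7 = 567 kN.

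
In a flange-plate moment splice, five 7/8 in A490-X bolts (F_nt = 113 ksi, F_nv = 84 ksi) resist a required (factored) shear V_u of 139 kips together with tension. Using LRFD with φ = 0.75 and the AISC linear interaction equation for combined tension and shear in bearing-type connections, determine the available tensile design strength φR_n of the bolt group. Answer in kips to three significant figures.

144 kips

A_b = π·0.875²/4 = 0.6013 in²; f_rv = 139 / (5 × 0.6013) = 46.23 ksi.
F'_nt = 1.3 F_nt − (F_nt / φF_nv) f_rv = 1.3·113 − (113/(0.75·84))·46.23 = 63.98 ksi, capped at F_nt → F'_nt = 63.98 ksi.
R_n = F'_nt · A_b · n = 63.98 × 0.6013 × 5 = 192.4 kips.
Design strength φR_n = 0.75 × 192.4 = 144 kips.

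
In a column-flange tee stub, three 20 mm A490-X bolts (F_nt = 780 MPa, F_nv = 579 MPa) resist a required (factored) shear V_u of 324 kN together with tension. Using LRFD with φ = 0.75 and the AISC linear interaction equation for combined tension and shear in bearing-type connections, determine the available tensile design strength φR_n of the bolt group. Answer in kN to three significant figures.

280 kN

A_b = π·20²/4 = 314.2 mm²; f_rv = 324 × 1000 / (3 × 314.2) = 343.8 MPa.
F'_nt = 1.3 F_nt − (F_nt / φF_nv) f_rv = 1.3·780 − (780/(0.75·579))·343.8 = 396.5 MPa, capped at F_nt → F'_nt = 396.5 MPa.
R_n = F'_nt · A_b · n = 396.5 × 314.2 × 3 / 1000 = 373.7 kN.
Design strength φR_n = 0.75 × 373.7 = 280 kN.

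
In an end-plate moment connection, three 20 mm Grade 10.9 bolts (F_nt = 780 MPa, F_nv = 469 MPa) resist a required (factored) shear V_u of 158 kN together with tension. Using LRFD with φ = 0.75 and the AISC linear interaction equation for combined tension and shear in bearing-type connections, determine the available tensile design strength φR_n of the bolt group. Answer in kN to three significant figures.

A_b = π·20²/4 = 314.2 mm²; f_rv = 158 × 1000 / (3 × 314.2) = 167.6 MPa.
F'_nt = 1.3 F_nt − (F_nt / φF_nv) f_rv = 1.3·780 − (780/(0.75·469))·167.6 = 642.3 MPa, capped at F_nt → F'_nt = 642.3 MPa.
R_n = F'_nt · A_b · n = 642.3 × 314.2 × 3 / 1000 = 605.3 kN.
Design strength φR_n = 0.75 × 605.3 = 454 kN.

454 kN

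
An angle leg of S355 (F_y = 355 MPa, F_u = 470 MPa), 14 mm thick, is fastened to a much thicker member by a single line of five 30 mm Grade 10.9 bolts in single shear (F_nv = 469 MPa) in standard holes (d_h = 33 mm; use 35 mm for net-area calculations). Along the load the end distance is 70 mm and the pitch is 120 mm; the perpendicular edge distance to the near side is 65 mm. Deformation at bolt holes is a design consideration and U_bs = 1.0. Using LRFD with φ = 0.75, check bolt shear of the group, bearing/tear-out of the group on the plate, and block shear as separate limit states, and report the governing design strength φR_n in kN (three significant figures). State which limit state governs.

1240 kN (bolt shear governs)

Bolt shear: A_b = π·30²/4 = 706.9 mm²; R_n = 469 × 706.9 × 5 × 1 / 1000 = 1658 kN → 0.75 × 1658 = 1240 kN.
Bearing: edge l_c = 53.5, r_n = 422.4 kN; interior l_c = 87, r_n = 473.8 kN; R_n = 422.4 + 4·473.8 = 2317 kN → 1740 kN.
Block shear: A_gv = 7700, A_nv = 5495, A_nt = 665 mm²; R_n = min(0.6F_uA_nv, 0.6F_yA_gv) + U_bs·F_u·A_nt = 1862 kN → 1400 kN.
Bolt shear governs: 1240 kN.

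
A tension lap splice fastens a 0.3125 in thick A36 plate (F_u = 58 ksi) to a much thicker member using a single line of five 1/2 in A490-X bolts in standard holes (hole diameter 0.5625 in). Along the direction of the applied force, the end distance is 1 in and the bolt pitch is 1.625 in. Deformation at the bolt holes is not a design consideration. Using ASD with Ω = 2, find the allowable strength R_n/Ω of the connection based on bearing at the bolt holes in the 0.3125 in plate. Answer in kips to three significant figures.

64.1 kips

Per bolt r_n = 1.5 l_c t F_u ≤ 3.0 d t F_u; upper limit = 3.0 × 0.5 × 0.3125 × 58 = 27.19 kips.
Edge bolt: l_c = 1 − 0.5625/2 = 0.7188 in → 1.5 × 0.7188 × 0.3125 × 58 = 19.54 → r_n = 19.54 kips.
Interior bolts: l_c = 1.625 − 0.5625 = 1.062 in → 1.5 × 1.062 × 0.3125 × 58 = 28.89 → r_n = 27.19 kips.
R_n = 1 × 19.54 + 4 × 27.19 = 128.3 kips.
Allowable strength R_n/Ω = 128.3 / 2 = 64.1 kips.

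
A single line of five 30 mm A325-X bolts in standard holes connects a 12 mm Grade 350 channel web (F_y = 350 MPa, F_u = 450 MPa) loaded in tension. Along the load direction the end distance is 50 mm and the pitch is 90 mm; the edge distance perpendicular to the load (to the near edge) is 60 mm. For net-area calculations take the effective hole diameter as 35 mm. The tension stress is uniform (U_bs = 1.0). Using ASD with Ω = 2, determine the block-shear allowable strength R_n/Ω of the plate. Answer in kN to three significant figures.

Shear plane L_v = 50 + 4·90 = 410 mm; A_gv = 410 × 12 = 4920 mm².
A_nv = (410 − 4.5·35) × 12 = 3030 mm².
A_nt = (60 − 0.5·35) × 12 = 510 mm².
0.6 F_u A_nv = 818.1 kN; 0.6 F_y A_gv = 1033 kN → shear rupture governs the shear term.
R_n = 818.1 + 1.0 × 450 × 510 / 1000 = 1048 kN.
Allowable strength R_n/Ω = 1048 / 2 = 524 kN.

524 kN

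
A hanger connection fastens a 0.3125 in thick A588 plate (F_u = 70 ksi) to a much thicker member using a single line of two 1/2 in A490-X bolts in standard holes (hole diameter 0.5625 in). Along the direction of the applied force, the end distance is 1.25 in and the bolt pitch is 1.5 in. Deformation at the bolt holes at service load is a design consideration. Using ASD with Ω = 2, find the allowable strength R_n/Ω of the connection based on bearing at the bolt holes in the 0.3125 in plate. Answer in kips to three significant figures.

25 kips

Per bolt r_n = 1.2 l_c t F_u ≤ 2.4 d t F_u; upper limit = 2.4 × 0.5 × 0.3125 × 70 = 26.25 kips.
Edge bolt: l_c = 1.25 − 0.5625/2 = 0.9688 in → 1.2 × 0.9688 × 0.3125 × 70 = 25.43 → r_n = 25.43 kips.
Interior bolts: l_c = 1.5 − 0.5625 = 0.9375 in → 1.2 × 0.9375 × 0.3125 × 70 = 24.61 → r_n = 24.61 kips.
R_n = 1 × 25.43 + 1 × 24.61 = 50.04 kips.
Allowable strength R_n/Ω = 50.04 / 2 = 25 kips.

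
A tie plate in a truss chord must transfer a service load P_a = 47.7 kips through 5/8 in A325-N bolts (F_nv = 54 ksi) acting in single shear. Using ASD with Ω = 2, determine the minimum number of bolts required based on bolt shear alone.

A_b = π·0.625²/4 = 0.3068 in².
Per-bolt allowable strength R_n/Ω = 54 × 0.3068 × 1 / 2 = 8.283 kips.
n ≥ 47.7 / 8.283 = 5.758 → use 6 bolts.

6 bolts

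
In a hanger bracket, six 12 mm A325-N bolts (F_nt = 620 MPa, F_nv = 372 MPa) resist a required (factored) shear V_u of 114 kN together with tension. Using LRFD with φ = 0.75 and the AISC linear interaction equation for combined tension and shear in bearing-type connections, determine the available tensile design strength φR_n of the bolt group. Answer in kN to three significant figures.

220 kN

A_b = π·12²/4 = 113.1 mm²; f_rv = 114 × 1000 / (6 × 113.1) = 168 MPa.
F'_nt = 1.3 F_nt − (F_nt / φF_nv) f_rv = 1.3·620 − (620/(0.75·372))·168 = 432.7 MPa, capped at F_nt → F'_nt = 432.7 MPa.
R_n = F'_nt · A_b · n = 432.7 × 113.1 × 6 / 1000 = 293.6 kN.
Design strength φR_n = 0.75 × 293.6 = 220 kN.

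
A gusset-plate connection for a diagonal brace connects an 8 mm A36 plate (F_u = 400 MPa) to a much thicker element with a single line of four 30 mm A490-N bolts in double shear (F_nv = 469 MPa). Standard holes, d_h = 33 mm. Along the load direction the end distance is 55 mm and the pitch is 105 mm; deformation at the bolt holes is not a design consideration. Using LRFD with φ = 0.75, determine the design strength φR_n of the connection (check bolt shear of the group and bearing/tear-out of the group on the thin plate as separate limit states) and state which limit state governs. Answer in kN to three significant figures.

Bolt shear: A_b = π·30²/4 = 706.9 mm²; R_n = 469 × 706.9 × 4 × 2 / 1000 = 2652 kN → 0.75 × 2652 = 1990 kN.
Bearing (1.5 l_c t F_u ≤ 3.0 d t F_u): upper limit = 3.0·30·8·400 / 1000 = 288 kN.
  Edge l_c = 55 − 33/2 = 38.5 → r_n = 184.8 kN; interior l_c = 105 − 33 = 72 → r_n = 288 kN.
  R_n,bearing = 1·184.8 + 3·288 = 1049 kN → 0.75 × 1049 = 787 kN.
Bearing governs: 787 kN.

787 kN (bearing governs)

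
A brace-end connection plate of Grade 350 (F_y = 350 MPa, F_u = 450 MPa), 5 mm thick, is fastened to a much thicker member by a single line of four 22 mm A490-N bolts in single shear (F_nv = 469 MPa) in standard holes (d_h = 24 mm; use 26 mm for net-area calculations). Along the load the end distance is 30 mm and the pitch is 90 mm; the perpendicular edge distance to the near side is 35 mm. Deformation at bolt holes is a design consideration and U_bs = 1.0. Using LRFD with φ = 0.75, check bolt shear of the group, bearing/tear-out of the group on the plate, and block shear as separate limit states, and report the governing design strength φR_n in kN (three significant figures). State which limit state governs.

249 kN (block shear governs)

Bolt shear: A_b = π·22²/4 = 380.1 mm²; R_n = 469 × 380.1 × 4 × 1 / 1000 = 713.1 kN → 0.75 × 713.1 = 535 kN.
Bearing: edge l_c = 18, r_n = 48.6 kN; interior l_c = 66, r_n = 118.8 kN; R_n = 48.6 + 3·118.8 = 405 kN → 304 kN.
Block shear: A_gv = 1500, A_nv = 1045, A_nt = 110 mm²; R_n = min(0.6F_uA_nv, 0.6F_yA_gv) + U_bs·F_u·A_nt = 331.7 kN → 249 kN.
Block shear governs: 249 kN.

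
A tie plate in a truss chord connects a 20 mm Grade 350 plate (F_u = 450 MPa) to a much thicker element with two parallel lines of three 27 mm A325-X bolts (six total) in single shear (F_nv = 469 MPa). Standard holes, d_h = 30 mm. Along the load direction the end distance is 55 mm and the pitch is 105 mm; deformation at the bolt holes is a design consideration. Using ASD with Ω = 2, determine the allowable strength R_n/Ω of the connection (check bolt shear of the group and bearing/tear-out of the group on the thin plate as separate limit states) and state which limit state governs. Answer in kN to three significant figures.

Bolt shear: A_b = π·27²/4 = 572.6 mm²; R_n = 469 × 572.6 × 6 × 1 / 1000 = 1611 kN → 1611 / 2 = 806 kN.
Bearing (1.2 l_c t F_u ≤ 2.4 d t F_u): upper limit = 2.4·27·20·450 / 1000 = 583.2 kN.
  Edge l_c = 55 − 30/2 = 40 → r_n = 432 kN; interior l_c = 105 − 30 = 75 → r_n = 583.2 kN.
  R_n,bearing = 2·432 + 4·583.2 = 3197 kN → 3197 / 2 = 1600 kN.
Bolt shear governs: 806 kN.

806 kN (bolt shear governs)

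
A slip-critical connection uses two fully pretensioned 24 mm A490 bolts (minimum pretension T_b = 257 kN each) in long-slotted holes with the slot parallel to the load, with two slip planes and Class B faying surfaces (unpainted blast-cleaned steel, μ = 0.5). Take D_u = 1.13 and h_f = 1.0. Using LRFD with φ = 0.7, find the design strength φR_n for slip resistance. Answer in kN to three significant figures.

R_n = μ · D_u · h_f · T_b · n_s · n_b = 0.5 × 1.13 × 1.0 × 257 × 2 × 2 = 580.8 kN.
Design strength φR_n = 0.7 × 580.8 = 407 kN.

407 kN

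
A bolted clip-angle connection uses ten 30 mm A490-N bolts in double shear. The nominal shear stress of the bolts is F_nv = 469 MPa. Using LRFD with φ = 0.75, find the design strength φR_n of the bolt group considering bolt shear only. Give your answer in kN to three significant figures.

4970 kN

A_b = π × 30² / 4 = 706.9 mm².
R_n = F_nv · A_b · n · n_s = 469 × 706.9 × 10 × 2 / 1000 = 6630 kN.
Design strength φR_n = 0.75 × 6630 = 4970 kN.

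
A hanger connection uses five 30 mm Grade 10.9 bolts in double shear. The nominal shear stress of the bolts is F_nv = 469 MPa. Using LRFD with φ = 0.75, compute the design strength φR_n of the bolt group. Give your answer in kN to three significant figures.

2490 kN

A_b = π × 30² / 4 = 706.9 mm².
R_n = F_nv · A_b · n · n_s = 469 × 706.9 × 5 × 2 / 1000 = 3315 kN.
Design strength φR_n = 0.75 × 3315 = 2490 kN.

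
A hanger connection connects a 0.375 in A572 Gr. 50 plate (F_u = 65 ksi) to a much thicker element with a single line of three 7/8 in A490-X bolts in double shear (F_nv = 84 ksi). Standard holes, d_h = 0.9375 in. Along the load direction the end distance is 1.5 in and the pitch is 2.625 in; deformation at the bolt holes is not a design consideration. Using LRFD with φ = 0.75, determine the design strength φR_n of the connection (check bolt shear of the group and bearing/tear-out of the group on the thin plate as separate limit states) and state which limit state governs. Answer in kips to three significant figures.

Bolt shear: A_b = π·0.875²/4 = 0.6013 in²; R_n = 84 × 0.6013 × 3 × 2 = 303.1 kips → 0.75 × 303.1 = 227 kips.
Bearing (1.5 l_c t F_u ≤ 3.0 d t F_u): upper limit = 3.0·0.875·0.375·65 = 63.98 kips.
  Edge l_c = 1.5 − 0.9375/2 = 1.031 → r_n = 37.71 kips; interior l_c = 2.625 − 0.9375 = 1.688 → r_n = 61.7 kips.
  R_n,bearing = 1·37.71 + 2·61.7 = 161.1 kips → 0.75 × 161.1 = 121 kips.
Bearing governs: 121 kips.

121 kips (bearing governs)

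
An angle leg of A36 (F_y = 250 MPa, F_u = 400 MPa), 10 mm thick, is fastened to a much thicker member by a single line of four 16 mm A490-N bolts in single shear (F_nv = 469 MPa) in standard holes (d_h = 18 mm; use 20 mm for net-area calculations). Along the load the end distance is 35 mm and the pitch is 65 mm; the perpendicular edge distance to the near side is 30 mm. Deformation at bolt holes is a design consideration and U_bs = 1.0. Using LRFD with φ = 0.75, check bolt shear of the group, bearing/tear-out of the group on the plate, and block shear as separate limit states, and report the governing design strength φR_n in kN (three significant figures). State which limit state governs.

283 kN (bolt shear governs)

Bolt shear: A_b = π·16²/4 = 201.1 mm²; R_n = 469 × 201.1 × 4 × 1 / 1000 = 377.2 kN → 0.75 × 377.2 = 283 kN.
Bearing: edge l_c = 26, r_n = 124.8 kN; interior l_c = 47, r_n = 153.6 kN; R_n = 124.8 + 3·153.6 = 585.6 kN → 439 kN.
Block shear: A_gv = 2300, A_nv = 1600, A_nt = 200 mm²; R_n = min(0.6F_uA_nv, 0.6F_yA_gv) + U_bs·F_u·A_nt = 425 kN → 319 kN.
Bolt shear governs: 283 kN.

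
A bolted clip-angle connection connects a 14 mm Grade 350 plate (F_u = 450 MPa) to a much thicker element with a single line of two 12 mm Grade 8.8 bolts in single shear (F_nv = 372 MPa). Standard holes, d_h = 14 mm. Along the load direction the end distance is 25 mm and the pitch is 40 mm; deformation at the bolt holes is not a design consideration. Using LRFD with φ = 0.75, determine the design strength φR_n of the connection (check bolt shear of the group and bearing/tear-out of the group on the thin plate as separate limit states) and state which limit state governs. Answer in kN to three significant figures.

Bolt shear: A_b = π·12²/4 = 113.1 mm²; R_n = 372 × 113.1 × 2 × 1 / 1000 = 84.14 kN → 0.75 × 84.14 = 63.1 kN.
Bearing (1.5 l_c t F_u ≤ 3.0 d t F_u): upper limit = 3.0·12·14·450 / 1000 = 226.8 kN.
  Edge l_c = 25 − 14/2 = 18 → r_n = 170.1 kN; interior l_c = 40 − 14 = 26 → r_n = 226.8 kN.
  R_n,bearing = 1·170.1 + 1·226.8 = 396.9 kN → 0.75 × 396.9 = 298 kN.
Bolt shear governs: 63.1 kN.

63.1 kN (bolt shear governs)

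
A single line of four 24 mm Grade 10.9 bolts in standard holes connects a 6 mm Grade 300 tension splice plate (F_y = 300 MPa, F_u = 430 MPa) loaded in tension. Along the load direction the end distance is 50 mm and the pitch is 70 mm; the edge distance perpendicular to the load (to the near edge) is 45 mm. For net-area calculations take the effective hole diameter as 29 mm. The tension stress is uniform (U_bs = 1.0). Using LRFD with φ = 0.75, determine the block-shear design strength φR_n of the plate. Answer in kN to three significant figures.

Shear plane L_v = 50 + 3·70 = 260 mm; A_gv = 260 × 6 = 1560 mm².
A_nv = (260 − 3.5·29) × 6 = 951 mm².
A_nt = (45 − 0.5·29) × 6 = 183 mm².
0.6 F_u A_nv = 245.4 kN; 0.6 F_y A_gv = 280.8 kN → shear rupture governs the shear term.
R_n = 245.4 + 1.0 × 430 × 183 / 1000 = 324 kN.
Design strength φR_n = 0.75 × 324 = 243 kN.

243 kN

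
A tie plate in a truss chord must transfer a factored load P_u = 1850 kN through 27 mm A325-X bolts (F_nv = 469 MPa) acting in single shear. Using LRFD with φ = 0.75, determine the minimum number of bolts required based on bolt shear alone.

10 bolts

A_b = π·27²/4 = 572.6 mm².
Per-bolt design strength φR_n = 0.75 × 469 × 572.6 × 1 / 1000 = 201.4 kN.
n ≥ 1850 / 201.4 = 9.186 → use 10 bolts.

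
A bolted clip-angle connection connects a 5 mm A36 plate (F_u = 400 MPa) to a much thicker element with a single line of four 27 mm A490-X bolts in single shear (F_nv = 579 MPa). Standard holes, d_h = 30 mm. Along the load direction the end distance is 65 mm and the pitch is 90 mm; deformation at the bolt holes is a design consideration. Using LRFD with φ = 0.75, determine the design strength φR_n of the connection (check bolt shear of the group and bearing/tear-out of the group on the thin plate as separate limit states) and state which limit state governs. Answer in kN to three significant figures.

382 kN (bearing governs)

Bolt shear: A_b = π·27²/4 = 572.6 mm²; R_n = 579 × 572.6 × 4 × 1 / 1000 = 1326 kN → 0.75 × 1326 = 995 kN.
Bearing (1.2 l_c t F_u ≤ 2.4 d t F_u): upper limit = 2.4·27·5·400 / 1000 = 129.6 kN.
  Edge l_c = 65 − 30/2 = 50 → r_n = 120 kN; interior l_c = 90 − 30 = 60 → r_n = 129.6 kN.
  R_n,bearing = 1·120 + 3·129.6 = 508.8 kN → 0.75 × 508.8 = 382 kN.
Bearing governs: 382 kN.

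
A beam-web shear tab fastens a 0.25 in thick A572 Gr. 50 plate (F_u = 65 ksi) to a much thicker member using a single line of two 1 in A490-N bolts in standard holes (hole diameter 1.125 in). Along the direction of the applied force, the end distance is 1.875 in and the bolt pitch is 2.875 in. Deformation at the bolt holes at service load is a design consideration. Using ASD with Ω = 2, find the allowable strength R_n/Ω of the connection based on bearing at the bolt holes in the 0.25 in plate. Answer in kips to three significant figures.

29.9 kips

Per bolt r_n = 1.2 l_c t F_u ≤ 2.4 d t F_u; upper limit = 2.4 × 1 × 0.25 × 65 = 39 kips.
Edge bolt: l_c = 1.875 − 1.125/2 = 1.312 in → 1.2 × 1.312 × 0.25 × 65 = 25.59 → r_n = 25.59 kips.
Interior bolts: l_c = 2.875 − 1.125 = 1.75 in → 1.2 × 1.75 × 0.25 × 65 = 34.12 → r_n = 34.12 kips.
R_n = 1 × 25.59 + 1 × 34.12 = 59.72 kips.
Allowable strength R_n/Ω = 59.72 / 2 = 29.9 kips.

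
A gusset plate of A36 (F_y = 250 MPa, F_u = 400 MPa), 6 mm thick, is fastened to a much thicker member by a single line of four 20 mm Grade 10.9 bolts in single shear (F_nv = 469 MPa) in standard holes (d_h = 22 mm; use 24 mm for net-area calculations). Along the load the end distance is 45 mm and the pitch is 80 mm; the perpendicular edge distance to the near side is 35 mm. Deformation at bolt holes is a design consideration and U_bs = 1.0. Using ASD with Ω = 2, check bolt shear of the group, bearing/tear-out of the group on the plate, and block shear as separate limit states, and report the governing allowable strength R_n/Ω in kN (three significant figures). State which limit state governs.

156 kN (block shear governs)

Bolt shear: A_b = π·20²/4 = 314.2 mm²; R_n = 469 × 314.2 × 4 × 1 / 1000 = 589.4 kN → 589.4 / 2 = 295 kN.
Bearing: edge l_c = 34, r_n = 97.92 kN; interior l_c = 58, r_n = 115.2 kN; R_n = 97.92 + 3·115.2 = 443.5 kN → 222 kN.
Block shear: A_gv = 1710, A_nv = 1206, A_nt = 138 mm²; R_n = min(0.6F_uA_nv, 0.6F_yA_gv) + U_bs·F_u·A_nt = 311.7 kN → 156 kN.
Block shear governs: 156 kN.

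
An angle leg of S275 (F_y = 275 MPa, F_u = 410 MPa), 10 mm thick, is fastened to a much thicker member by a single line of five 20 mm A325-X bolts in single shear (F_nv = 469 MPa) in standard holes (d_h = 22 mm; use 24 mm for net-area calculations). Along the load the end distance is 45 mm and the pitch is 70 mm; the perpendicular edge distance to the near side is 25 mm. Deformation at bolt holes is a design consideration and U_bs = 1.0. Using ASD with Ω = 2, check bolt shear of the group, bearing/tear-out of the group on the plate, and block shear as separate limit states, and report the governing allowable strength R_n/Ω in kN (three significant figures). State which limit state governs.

294 kN (block shear governs)

Bolt shear: A_b = π·20²/4 = 314.2 mm²; R_n = 469 × 314.2 × 5 × 1 / 1000 = 736.7 kN → 736.7 / 2 = 368 kN.
Bearing: edge l_c = 34, r_n = 167.3 kN; interior l_c = 48, r_n = 196.8 kN; R_n = 167.3 + 4·196.8 = 954.5 kN → 477 kN.
Block shear: A_gv = 3250, A_nv = 2170, A_nt = 130 mm²; R_n = min(0.6F_uA_nv, 0.6F_yA_gv) + U_bs·F_u·A_nt = 587.1 kN → 294 kN.
Block shear governs: 294 kN.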